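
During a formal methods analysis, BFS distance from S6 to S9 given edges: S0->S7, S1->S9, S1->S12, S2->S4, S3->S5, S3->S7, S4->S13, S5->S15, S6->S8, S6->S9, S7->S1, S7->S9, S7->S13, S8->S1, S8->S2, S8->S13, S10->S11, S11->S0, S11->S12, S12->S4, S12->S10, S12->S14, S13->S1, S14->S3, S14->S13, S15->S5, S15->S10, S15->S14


BFS layer-by-layer from S6:
  dist 0: {S6}
  dist 1: {S8, S9}
  -> S9 reached at distance 1
Shortest path length = 1

1


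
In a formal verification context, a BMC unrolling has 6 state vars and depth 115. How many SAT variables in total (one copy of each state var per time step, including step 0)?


BMC unrolls to depth k, creating one copy of each state var for steps 0..k.
Step count = 115 + 1 = 116 (steps 0 through 115)
Vars per step = 6
Total = 6 * 116 = 696

696


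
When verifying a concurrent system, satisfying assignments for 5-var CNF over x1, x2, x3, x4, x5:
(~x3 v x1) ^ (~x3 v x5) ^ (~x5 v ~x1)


CNF with 3 clauses over 5 vars (32 assignments).
An assignment satisfies CNF iff every clause has >=1 true literal.
Check each row (bits = x1,x2,x3,x4,x5; clause T/F shown):
  row 0 [00000]: clauses=TTT -> 1
  row 1 [00001]: clauses=TTT -> 1
  row 2 [00010]: clauses=TTT -> 1
  row 3 [00011]: clauses=TTT -> 1
  row 4 [00100]: clauses=FFT -> 0
  row 5 [00101]: clauses=FTT -> 0
  row 6 [00110]: clauses=FFT -> 0
  row 7 [00111]: clauses=FTT -> 0
  row 8 [01000]: clauses=TTT -> 1
  row 9 [01001]: clauses=TTT -> 1
  row 10 [01010]: clauses=TTT -> 1
  row 11 [01011]: clauses=TTT -> 1
  row 12 [01100]: clauses=FFT -> 0
  row 13 [01101]: clauses=FTT -> 0
  row 14 [01110]: clauses=FFT -> 0
  row 15 [01111]: clauses=FTT -> 0
  row 16 [10000]: clauses=TTT -> 1
  row 17 [10001]: clauses=TTF -> 0
  row 18 [10010]: clauses=TTT -> 1
  row 19 [10011]: clauses=TTF -> 0
  row 20 [10100]: clauses=TFT -> 0
  row 21 [10101]: clauses=TTF -> 0
  row 22 [10110]: clauses=TFT -> 0
  row 23 [10111]: clauses=TTF -> 0
  row 24 [11000]: clauses=TTT -> 1
  row 25 [11001]: clauses=TTF -> 0
  row 26 [11010]: clauses=TTT -> 1
  row 27 [11011]: clauses=TTF -> 0
  row 28 [11100]: clauses=TFT -> 0
  row 29 [11101]: clauses=TTF -> 0
  row 30 [11110]: clauses=TFT -> 0
  row 31 [11111]: clauses=TTF -> 0
Full result column, 8 rows per line (x1,x2 fixed per line; x3,x4,x5 runs 000..111 left to right):
  rows 0-7 [x1,x2=00]: 11110000  (ones: 4)
  rows 8-15 [x1,x2=01]: 11110000  (ones: 4)
  rows 16-23 [x1,x2=10]: 10100000  (ones: 2)
  rows 24-31 [x1,x2=11]: 10100000  (ones: 2)
Satisfying assignments = 4+4+2+2 = 12

12


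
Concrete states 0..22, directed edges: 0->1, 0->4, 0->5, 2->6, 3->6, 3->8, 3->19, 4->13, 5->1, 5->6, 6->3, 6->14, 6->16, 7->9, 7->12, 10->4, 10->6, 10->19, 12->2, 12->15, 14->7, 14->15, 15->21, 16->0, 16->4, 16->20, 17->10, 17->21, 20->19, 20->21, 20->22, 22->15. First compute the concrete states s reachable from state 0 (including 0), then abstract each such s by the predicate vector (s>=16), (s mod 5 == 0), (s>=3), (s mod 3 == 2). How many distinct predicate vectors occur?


BFS from 0:
Concrete reachable: {0, 1, 2, 3, 4, 5, 6, 7, 8, 9, 12, 13, 14, 15, 16, 19, 20, 21, 22}
Abstract via predicates (s>=16), (s mod 5 == 0), (s>=3), (s mod 3 == 2):
  (0,0,0,0) <- {1}
  (0,0,0,1) <- {2}
  (0,0,1,0) <- {3, 4, 6, 7, 9, 12, 13}
  (0,0,1,1) <- {8, 14}
  (0,1,0,0) <- {0}
  (0,1,1,0) <- {15}
  (0,1,1,1) <- {5}
  (1,0,1,0) <- {16, 19, 21, 22}
  (1,1,1,1) <- {20}
Distinct abstract states = 9

9


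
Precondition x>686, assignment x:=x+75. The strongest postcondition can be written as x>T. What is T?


Formula: sp(P, x:=E) = exists old_x. (x = E[old_x/x]) AND P[old_x/x] (old_x is the value of x before the assignment; eliminate old_x by solving x = E[old_x/x] for old_x)
Step 1: Precondition P: x>686, i.e. old_x > 686
Step 2: Assignment gives x = old_x + 75, so old_x = x - 75
Step 3: Substitute into P: x - 75 > 686
Step 4: Simplify: x > 686+75 = 761

761


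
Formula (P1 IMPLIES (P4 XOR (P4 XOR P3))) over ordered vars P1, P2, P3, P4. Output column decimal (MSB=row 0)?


Formula: (P1 IMPLIES (P4 XOR (P4 XOR P3))) over P1, P2, P3, P4 (16 rows)
Evaluate each row (bits = P1,P2,P3,P4, MSB first):
  row 0 [0000]: (0 IMPLIES (0 XOR (0 XOR 0))) -> 1
  row 1 [0001]: (0 IMPLIES (1 XOR (1 XOR 0))) -> 1
  row 2 [0010]: (0 IMPLIES (0 XOR (0 XOR 1))) -> 1
  row 3 [0011]: (0 IMPLIES (1 XOR (1 XOR 1))) -> 1
  row 4 [0100]: (0 IMPLIES (0 XOR (0 XOR 0))) -> 1
  row 5 [0101]: (0 IMPLIES (1 XOR (1 XOR 0))) -> 1
  row 6 [0110]: (0 IMPLIES (0 XOR (0 XOR 1))) -> 1
  row 7 [0111]: (0 IMPLIES (1 XOR (1 XOR 1))) -> 1
  row 8 [1000]: (1 IMPLIES (0 XOR (0 XOR 0))) -> 0
  row 9 [1001]: (1 IMPLIES (1 XOR (1 XOR 0))) -> 0
  row 10 [1010]: (1 IMPLIES (0 XOR (0 XOR 1))) -> 1
  row 11 [1011]: (1 IMPLIES (1 XOR (1 XOR 1))) -> 1
  row 12 [1100]: (1 IMPLIES (0 XOR (0 XOR 0))) -> 0
  row 13 [1101]: (1 IMPLIES (1 XOR (1 XOR 0))) -> 0
  row 14 [1110]: (1 IMPLIES (0 XOR (0 XOR 1))) -> 1
  row 15 [1111]: (1 IMPLIES (1 XOR (1 XOR 1))) -> 1
Full result column, 4 rows per line (P1,P2 fixed per line; P3,P4 runs 00..11 left to right):
  rows 0-3 [P1,P2=00]: 1111  = hex F
  rows 4-7 [P1,P2=01]: 1111  = hex F
  rows 8-11 [P1,P2=10]: 0011  = hex 3
  rows 12-15 [P1,P2=11]: 0011  = hex 3
Output column (row 0 .. row 15) = 1111111100110011
Output column grouped in 4s = 1111 1111 0011 0011 = 0xFF33
Convert to decimal digit by digit (value = value*16 + digit):
  F -> 15
  15*16 + 15 (F) = 255
  255*16 + 3 = 4083
  4083*16 + 3 = 65331
Decimal = 65331

65331


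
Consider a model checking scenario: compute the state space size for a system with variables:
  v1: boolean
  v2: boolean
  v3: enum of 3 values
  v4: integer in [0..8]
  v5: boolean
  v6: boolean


State space = product of domain sizes of all variables.
Domain sizes:
  v1 (boolean): 2
  v2 (boolean): 2
  v3 (enum of 3 values): 3
  v4 (integer in [0..8]): 9
  v5 (boolean): 2
  v6 (boolean): 2
Product = 2 * 2 * 3 * 9 * 2 * 2 = 432

432


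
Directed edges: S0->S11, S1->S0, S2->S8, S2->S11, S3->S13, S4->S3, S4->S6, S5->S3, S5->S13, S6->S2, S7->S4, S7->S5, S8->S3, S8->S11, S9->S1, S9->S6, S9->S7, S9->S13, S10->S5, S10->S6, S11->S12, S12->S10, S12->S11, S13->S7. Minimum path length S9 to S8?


BFS layer-by-layer from S9:
  dist 0: {S9}
  dist 1: {S1, S6, S7, S13}
  dist 2: {S0, S2, S4, S5}
  dist 3: {S3, S8, S11}
  -> S8 reached at distance 3
Shortest path length = 3

3


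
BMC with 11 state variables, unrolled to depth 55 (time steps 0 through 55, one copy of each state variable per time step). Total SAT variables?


BMC unrolls to depth k, creating one copy of each state var for steps 0..k.
Step count = 55 + 1 = 56 (steps 0 through 55)
Vars per step = 11
Total = 11 * 56 = 616

616


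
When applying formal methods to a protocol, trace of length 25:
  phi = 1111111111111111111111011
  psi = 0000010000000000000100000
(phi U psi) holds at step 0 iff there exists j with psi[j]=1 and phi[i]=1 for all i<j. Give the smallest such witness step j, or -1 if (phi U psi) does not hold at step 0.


(phi U psi) at 0: need smallest j with psi[j]=1 and phi[i]=1 for all i in [0,j).
Scan from step 0:
  step 0: phi=1, psi=0 -> continue
  step 1: phi=1, psi=0 -> continue
  step 2: phi=1, psi=0 -> continue
  step 3: phi=1, psi=0 -> continue
  step 5: psi=1 and phi held for [0,5) -> witness found
Witness step = 5

5


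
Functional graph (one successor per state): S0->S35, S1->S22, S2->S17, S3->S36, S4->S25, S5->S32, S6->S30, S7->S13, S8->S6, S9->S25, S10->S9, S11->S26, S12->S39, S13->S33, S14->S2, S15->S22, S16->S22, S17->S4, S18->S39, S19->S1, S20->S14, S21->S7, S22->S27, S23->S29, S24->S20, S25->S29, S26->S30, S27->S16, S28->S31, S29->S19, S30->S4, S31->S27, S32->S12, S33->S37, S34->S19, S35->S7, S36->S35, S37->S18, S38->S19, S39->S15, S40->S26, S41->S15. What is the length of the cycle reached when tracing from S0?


Trace from S0 until a state repeats:
  S0 -> S35 -> S7 -> S13 -> S33 -> S37 -> S18 -> S39 -> S15 -> S22 -> S27 -> S16 -> S22
S22 first seen at step 9, revisited at step 12.
Cycle length = 12 - 9 = 3

3


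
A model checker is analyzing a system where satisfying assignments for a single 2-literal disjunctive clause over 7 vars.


Step 1: Total=2^7=128
Step 2: Unsat when all 2 false: 2^5=32
Step 3: Sat=128-32=96

96


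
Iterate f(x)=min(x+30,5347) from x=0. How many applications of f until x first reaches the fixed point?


Step 1: x=0, cap=5347, increment=30
Step 2: x grows by 30 each step until capped at 5347; fixed point is x=5347
Step 3: iterations = ceil(5347/30) = 179

179


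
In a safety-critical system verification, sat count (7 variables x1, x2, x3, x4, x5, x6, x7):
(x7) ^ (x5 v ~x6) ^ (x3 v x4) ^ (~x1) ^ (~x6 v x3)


CNF with 5 clauses over 7 vars (128 assignments).
An assignment satisfies CNF iff every clause has >=1 true literal.
Check each row (bits = x1,x2,x3,x4,x5,x6,x7; clause T/F shown):
  row 0 [0000000]: clauses=FTFTT -> 0
  row 1 [0000001]: clauses=TTFTT -> 0
  row 2 [0000010]: clauses=FFFTF -> 0
  row 3 [0000011]: clauses=TFFTF -> 0
  row 4 [0000100]: clauses=FTFTT -> 0
  (every remaining row is evaluated the same way; all 128 results are listed next)
Full result column, 8 rows per line (x1,x2,x3,x4 fixed per line; x5,x6,x7 runs 000..111 left to right):
  rows 0-7 [x1,x2,x3,x4=0000]: 00000000  (ones: 0)
  rows 8-15 [x1,x2,x3,x4=0001]: 01000100  (ones: 2)
  rows 16-23 [x1,x2,x3,x4=0010]: 01000101  (ones: 3)
  rows 24-31 [x1,x2,x3,x4=0011]: 01000101  (ones: 3)
  rows 32-39 [x1,x2,x3,x4=0100]: 00000000  (ones: 0)
  rows 40-47 [x1,x2,x3,x4=0101]: 01000100  (ones: 2)
  rows 48-55 [x1,x2,x3,x4=0110]: 01000101  (ones: 3)
  rows 56-63 [x1,x2,x3,x4=0111]: 01000101  (ones: 3)
  rows 64-71 [x1,x2,x3,x4=1000]: 00000000  (ones: 0)
  rows 72-79 [x1,x2,x3,x4=1001]: 00000000  (ones: 0)
  rows 80-87 [x1,x2,x3,x4=1010]: 00000000  (ones: 0)
  rows 88-95 [x1,x2,x3,x4=1011]: 00000000  (ones: 0)
  rows 96-103 [x1,x2,x3,x4=1100]: 00000000  (ones: 0)
  rows 104-111 [x1,x2,x3,x4=1101]: 00000000  (ones: 0)
  rows 112-119 [x1,x2,x3,x4=1110]: 00000000  (ones: 0)
  rows 120-127 [x1,x2,x3,x4=1111]: 00000000  (ones: 0)
Satisfying assignments = 0+2+3+3+0+2+3+3+0+0+0+0+0+0+0+0 = 16

16


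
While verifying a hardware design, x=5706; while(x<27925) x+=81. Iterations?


Step 1: x goes from 5706 toward 27925 by 81; the body runs while x<27925, so iterations = ceil((bound-start)/step)
Step 2: Distance=22219
Step 3: ceil(22219/81)=275

275


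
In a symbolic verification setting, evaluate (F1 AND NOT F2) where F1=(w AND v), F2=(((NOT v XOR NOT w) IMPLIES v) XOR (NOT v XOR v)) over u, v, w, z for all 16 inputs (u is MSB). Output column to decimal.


F1 = (w AND v)
F2 = (((NOT v XOR NOT w) IMPLIES v) XOR (NOT v XOR v))
Counterexample to F1=>F2 is where F1=1 and F2=0.
Evaluate each row (bits = u,v,w,z, MSB first):
  row 0 [0000]: F1=0 F2=0 -> F1&~F2 -> 0
  row 1 [0001]: F1=0 F2=0 -> F1&~F2 -> 0
  row 2 [0010]: F1=0 F2=1 -> F1&~F2 -> 0
  row 3 [0011]: F1=0 F2=1 -> F1&~F2 -> 0
  row 4 [0100]: F1=0 F2=0 -> F1&~F2 -> 0
  row 5 [0101]: F1=0 F2=0 -> F1&~F2 -> 0
  row 6 [0110]: F1=1 F2=0 -> F1&~F2 -> 1
  row 7 [0111]: F1=1 F2=0 -> F1&~F2 -> 1
  row 8 [1000]: F1=0 F2=0 -> F1&~F2 -> 0
  row 9 [1001]: F1=0 F2=0 -> F1&~F2 -> 0
  row 10 [1010]: F1=0 F2=1 -> F1&~F2 -> 0
  row 11 [1011]: F1=0 F2=1 -> F1&~F2 -> 0
  row 12 [1100]: F1=0 F2=0 -> F1&~F2 -> 0
  row 13 [1101]: F1=0 F2=0 -> F1&~F2 -> 0
  row 14 [1110]: F1=1 F2=0 -> F1&~F2 -> 1
  row 15 [1111]: F1=1 F2=0 -> F1&~F2 -> 1
Full result column, 4 rows per line (u,v fixed per line; w,z runs 00..11 left to right):
  rows 0-3 [u,v=00]: 0000  = hex 0
  rows 4-7 [u,v=01]: 0011  = hex 3
  rows 8-11 [u,v=10]: 0000  = hex 0
  rows 12-15 [u,v=11]: 0011  = hex 3
Counterexample vector (row 0 .. row 15) = 0000001100000011
Output column grouped in 4s = 0000 0011 0000 0011 = 0x0303
Convert to decimal digit by digit (value = value*16 + digit):
  0 -> 0
  0*16 + 3 = 3
  3*16 + 0 = 48
  48*16 + 3 = 771
Decimal = 771

771


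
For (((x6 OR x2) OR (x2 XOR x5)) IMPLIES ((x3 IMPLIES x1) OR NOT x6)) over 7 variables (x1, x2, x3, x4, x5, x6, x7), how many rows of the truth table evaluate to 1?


Formula: (((x6 OR x2) OR (x2 XOR x5)) IMPLIES ((x3 IMPLIES x1) OR NOT x6)) over 7 vars (128 rows)
Evaluate each row (x1, x2, x3, x4, x5, x6, x7 as bits, MSB first):
  row 0 [0000000]: (((0 OR 0) OR (0 XOR 0)) IMPLIES ((0 IMPLIES 0) OR NOT 0)) -> 1
  row 1 [0000001]: (((0 OR 0) OR (0 XOR 0)) IMPLIES ((0 IMPLIES 0) OR NOT 0)) -> 1
  row 2 [0000010]: (((1 OR 0) OR (0 XOR 0)) IMPLIES ((0 IMPLIES 0) OR NOT 1)) -> 1
  row 3 [0000011]: (((1 OR 0) OR (0 XOR 0)) IMPLIES ((0 IMPLIES 0) OR NOT 1)) -> 1
  row 4 [0000100]: (((0 OR 0) OR (0 XOR 1)) IMPLIES ((0 IMPLIES 0) OR NOT 0)) -> 1
  (every remaining row is evaluated the same way; all 128 results are listed next)
Full result column, 8 rows per line (x1,x2,x3,x4 fixed per line; x5,x6,x7 runs 000..111 left to right):
  rows 0-7 [x1,x2,x3,x4=0000]: 11111111  (ones: 8)
  rows 8-15 [x1,x2,x3,x4=0001]: 11111111  (ones: 8)
  rows 16-23 [x1,x2,x3,x4=0010]: 11001100  (ones: 4)
  rows 24-31 [x1,x2,x3,x4=0011]: 11001100  (ones: 4)
  rows 32-39 [x1,x2,x3,x4=0100]: 11111111  (ones: 8)
  rows 40-47 [x1,x2,x3,x4=0101]: 11111111  (ones: 8)
  rows 48-55 [x1,x2,x3,x4=0110]: 11001100  (ones: 4)
  rows 56-63 [x1,x2,x3,x4=0111]: 11001100  (ones: 4)
  rows 64-71 [x1,x2,x3,x4=1000]: 11111111  (ones: 8)
  rows 72-79 [x1,x2,x3,x4=1001]: 11111111  (ones: 8)
  rows 80-87 [x1,x2,x3,x4=1010]: 11111111  (ones: 8)
  rows 88-95 [x1,x2,x3,x4=1011]: 11111111  (ones: 8)
  rows 96-103 [x1,x2,x3,x4=1100]: 11111111  (ones: 8)
  rows 104-111 [x1,x2,x3,x4=1101]: 11111111  (ones: 8)
  rows 112-119 [x1,x2,x3,x4=1110]: 11111111  (ones: 8)
  rows 120-127 [x1,x2,x3,x4=1111]: 11111111  (ones: 8)
Count of 1-rows = 8+8+4+4+8+8+4+4+8+8+8+8+8+8+8+8 = 112

112


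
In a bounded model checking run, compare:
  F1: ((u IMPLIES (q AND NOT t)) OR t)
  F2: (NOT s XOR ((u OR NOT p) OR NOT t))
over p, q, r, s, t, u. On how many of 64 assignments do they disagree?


F1 = ((u IMPLIES (q AND NOT t)) OR t)
F2 = (NOT s XOR ((u OR NOT p) OR NOT t))
Evaluate both on each of 64 rows (bits = p,q,r,s,t,u):
  row 0 [000000]: F1=1 F2=0 (differ) -> 1
  row 1 [000001]: F1=0 F2=0 -> 0
  row 2 [000010]: F1=1 F2=0 (differ) -> 1
  row 3 [000011]: F1=1 F2=0 (differ) -> 1
  row 4 [000100]: F1=1 F2=1 -> 0
  (every remaining row is evaluated the same way; all 64 results are listed next)
Full result column, 8 rows per line (p,q,r fixed per line; s,t,u runs 000..111 left to right):
  rows 0-7 [p,q,r=000]: 10110100  (ones: 4)
  rows 8-15 [p,q,r=001]: 10110100  (ones: 4)
  rows 16-23 [p,q,r=010]: 11110000  (ones: 4)
  rows 24-31 [p,q,r=011]: 11110000  (ones: 4)
  rows 32-39 [p,q,r=100]: 10010110  (ones: 4)
  rows 40-47 [p,q,r=101]: 10010110  (ones: 4)
  rows 48-55 [p,q,r=110]: 11010010  (ones: 4)
  rows 56-63 [p,q,r=111]: 11010010  (ones: 4)
Disagreements = 4+4+4+4+4+4+4+4 = 32

32


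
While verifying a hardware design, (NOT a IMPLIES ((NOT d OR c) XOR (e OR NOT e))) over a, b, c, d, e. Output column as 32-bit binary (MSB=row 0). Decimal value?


Formula: (NOT a IMPLIES ((NOT d OR c) XOR (e OR NOT e))) over a, b, c, d, e (32 rows)
Evaluate each row (bits = a,b,c,d,e, MSB first):
  row 0 [00000]: (NOT 0 IMPLIES ((NOT 0 OR 0) XOR (0 OR NOT 0))) -> 0
  row 1 [00001]: (NOT 0 IMPLIES ((NOT 0 OR 0) XOR (1 OR NOT 1))) -> 0
  row 2 [00010]: (NOT 0 IMPLIES ((NOT 1 OR 0) XOR (0 OR NOT 0))) -> 1
  row 3 [00011]: (NOT 0 IMPLIES ((NOT 1 OR 0) XOR (1 OR NOT 1))) -> 1
  row 4 [00100]: (NOT 0 IMPLIES ((NOT 0 OR 1) XOR (0 OR NOT 0))) -> 0
  row 5 [00101]: (NOT 0 IMPLIES ((NOT 0 OR 1) XOR (1 OR NOT 1))) -> 0
  row 6 [00110]: (NOT 0 IMPLIES ((NOT 1 OR 1) XOR (0 OR NOT 0))) -> 0
  row 7 [00111]: (NOT 0 IMPLIES ((NOT 1 OR 1) XOR (1 OR NOT 1))) -> 0
  row 8 [01000]: (NOT 0 IMPLIES ((NOT 0 OR 0) XOR (0 OR NOT 0))) -> 0
  row 9 [01001]: (NOT 0 IMPLIES ((NOT 0 OR 0) XOR (1 OR NOT 1))) -> 0
  row 10 [01010]: (NOT 0 IMPLIES ((NOT 1 OR 0) XOR (0 OR NOT 0))) -> 1
  row 11 [01011]: (NOT 0 IMPLIES ((NOT 1 OR 0) XOR (1 OR NOT 1))) -> 1
  row 12 [01100]: (NOT 0 IMPLIES ((NOT 0 OR 1) XOR (0 OR NOT 0))) -> 0
  row 13 [01101]: (NOT 0 IMPLIES ((NOT 0 OR 1) XOR (1 OR NOT 1))) -> 0
  row 14 [01110]: (NOT 0 IMPLIES ((NOT 1 OR 1) XOR (0 OR NOT 0))) -> 0
  row 15 [01111]: (NOT 0 IMPLIES ((NOT 1 OR 1) XOR (1 OR NOT 1))) -> 0
  row 16 [10000]: (NOT 1 IMPLIES ((NOT 0 OR 0) XOR (0 OR NOT 0))) -> 1
  row 17 [10001]: (NOT 1 IMPLIES ((NOT 0 OR 0) XOR (1 OR NOT 1))) -> 1
  row 18 [10010]: (NOT 1 IMPLIES ((NOT 1 OR 0) XOR (0 OR NOT 0))) -> 1
  row 19 [10011]: (NOT 1 IMPLIES ((NOT 1 OR 0) XOR (1 OR NOT 1))) -> 1
  row 20 [10100]: (NOT 1 IMPLIES ((NOT 0 OR 1) XOR (0 OR NOT 0))) -> 1
  row 21 [10101]: (NOT 1 IMPLIES ((NOT 0 OR 1) XOR (1 OR NOT 1))) -> 1
  row 22 [10110]: (NOT 1 IMPLIES ((NOT 1 OR 1) XOR (0 OR NOT 0))) -> 1
  row 23 [10111]: (NOT 1 IMPLIES ((NOT 1 OR 1) XOR (1 OR NOT 1))) -> 1
  row 24 [11000]: (NOT 1 IMPLIES ((NOT 0 OR 0) XOR (0 OR NOT 0))) -> 1
  row 25 [11001]: (NOT 1 IMPLIES ((NOT 0 OR 0) XOR (1 OR NOT 1))) -> 1
  row 26 [11010]: (NOT 1 IMPLIES ((NOT 1 OR 0) XOR (0 OR NOT 0))) -> 1
  row 27 [11011]: (NOT 1 IMPLIES ((NOT 1 OR 0) XOR (1 OR NOT 1))) -> 1
  row 28 [11100]: (NOT 1 IMPLIES ((NOT 0 OR 1) XOR (0 OR NOT 0))) -> 1
  row 29 [11101]: (NOT 1 IMPLIES ((NOT 0 OR 1) XOR (1 OR NOT 1))) -> 1
  row 30 [11110]: (NOT 1 IMPLIES ((NOT 1 OR 1) XOR (0 OR NOT 0))) -> 1
  row 31 [11111]: (NOT 1 IMPLIES ((NOT 1 OR 1) XOR (1 OR NOT 1))) -> 1
Full result column, 4 rows per line (a,b,c fixed per line; d,e runs 00..11 left to right):
  rows 0-3 [a,b,c=000]: 0011  = hex 3
  rows 4-7 [a,b,c=001]: 0000  = hex 0
  rows 8-11 [a,b,c=010]: 0011  = hex 3
  rows 12-15 [a,b,c=011]: 0000  = hex 0
  rows 16-19 [a,b,c=100]: 1111  = hex F
  rows 20-23 [a,b,c=101]: 1111  = hex F
  rows 24-27 [a,b,c=110]: 1111  = hex F
  rows 28-31 [a,b,c=111]: 1111  = hex F
Output column (row 0 .. row 31) = 00110000001100001111111111111111
Output column grouped in 4s = 0011 0000 0011 0000 1111 1111 1111 1111 = 0x3030FFFF
Convert to decimal digit by digit (value = value*16 + digit):
  3 -> 3
  3*16 + 0 = 48
  48*16 + 3 = 771
  771*16 + 0 = 12336
  12336*16 + 15 (F) = 197391
  197391*16 + 15 (F) = 3158271
  3158271*16 + 15 (F) = 50532351
  50532351*16 + 15 (F) = 808517631
Decimal = 808517631

808517631


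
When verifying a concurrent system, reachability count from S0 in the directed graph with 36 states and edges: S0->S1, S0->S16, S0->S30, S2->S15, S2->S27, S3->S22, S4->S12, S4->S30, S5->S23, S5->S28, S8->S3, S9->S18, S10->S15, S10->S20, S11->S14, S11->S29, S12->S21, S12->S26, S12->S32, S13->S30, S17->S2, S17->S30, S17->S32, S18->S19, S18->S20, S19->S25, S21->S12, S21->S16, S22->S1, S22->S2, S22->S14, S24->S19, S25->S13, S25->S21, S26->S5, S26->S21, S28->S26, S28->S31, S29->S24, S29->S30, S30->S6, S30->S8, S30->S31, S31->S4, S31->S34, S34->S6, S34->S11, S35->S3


BFS from S0:
  layer 0: {S0}
  layer 1: {S1, S16, S30}
  layer 2: {S6, S8, S31}
  layer 3: {S3, S4, S34}
  layer 4: {S11, S12, S22}
  layer 5: {S2, S14, S21, S26, S29, S32}
  layer 6: {S5, S15, S24, S27}
  layer 7: {S19, S23, S28}
  layer 8: {S25}
  layer 9: {S13}
Reachable set: {S0, S1, S2, S3, S4, S5, S6, S8, S11, S12, S13, S14, S15, S16, S19, S21, S22, S23, S24, S25, S26, S27, S28, S29, S30, S31, S32, S34}
Count = 28

28


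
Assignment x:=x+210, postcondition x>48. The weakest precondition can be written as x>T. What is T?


Formula: wp(x:=E, P) = P[E/x] (substitute E for x in postcondition)
Step 1: Postcondition: x>48
Step 2: Substitute x+210 for x: x+210>48
Step 3: Solve for x: x > 48-210 = -162

-162


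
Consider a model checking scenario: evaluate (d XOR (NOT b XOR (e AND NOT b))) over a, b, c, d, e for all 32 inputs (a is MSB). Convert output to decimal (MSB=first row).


Formula: (d XOR (NOT b XOR (e AND NOT b))) over a, b, c, d, e (32 rows)
Evaluate each row (bits = a,b,c,d,e, MSB first):
  row 0 [00000]: (0 XOR (NOT 0 XOR (0 AND NOT 0))) -> 1
  row 1 [00001]: (0 XOR (NOT 0 XOR (1 AND NOT 0))) -> 0
  row 2 [00010]: (1 XOR (NOT 0 XOR (0 AND NOT 0))) -> 0
  row 3 [00011]: (1 XOR (NOT 0 XOR (1 AND NOT 0))) -> 1
  row 4 [00100]: (0 XOR (NOT 0 XOR (0 AND NOT 0))) -> 1
  row 5 [00101]: (0 XOR (NOT 0 XOR (1 AND NOT 0))) -> 0
  row 6 [00110]: (1 XOR (NOT 0 XOR (0 AND NOT 0))) -> 0
  row 7 [00111]: (1 XOR (NOT 0 XOR (1 AND NOT 0))) -> 1
  row 8 [01000]: (0 XOR (NOT 1 XOR (0 AND NOT 1))) -> 0
  row 9 [01001]: (0 XOR (NOT 1 XOR (1 AND NOT 1))) -> 0
  row 10 [01010]: (1 XOR (NOT 1 XOR (0 AND NOT 1))) -> 1
  row 11 [01011]: (1 XOR (NOT 1 XOR (1 AND NOT 1))) -> 1
  row 12 [01100]: (0 XOR (NOT 1 XOR (0 AND NOT 1))) -> 0
  row 13 [01101]: (0 XOR (NOT 1 XOR (1 AND NOT 1))) -> 0
  row 14 [01110]: (1 XOR (NOT 1 XOR (0 AND NOT 1))) -> 1
  row 15 [01111]: (1 XOR (NOT 1 XOR (1 AND NOT 1))) -> 1
  row 16 [10000]: (0 XOR (NOT 0 XOR (0 AND NOT 0))) -> 1
  row 17 [10001]: (0 XOR (NOT 0 XOR (1 AND NOT 0))) -> 0
  row 18 [10010]: (1 XOR (NOT 0 XOR (0 AND NOT 0))) -> 0
  row 19 [10011]: (1 XOR (NOT 0 XOR (1 AND NOT 0))) -> 1
  row 20 [10100]: (0 XOR (NOT 0 XOR (0 AND NOT 0))) -> 1
  row 21 [10101]: (0 XOR (NOT 0 XOR (1 AND NOT 0))) -> 0
  row 22 [10110]: (1 XOR (NOT 0 XOR (0 AND NOT 0))) -> 0
  row 23 [10111]: (1 XOR (NOT 0 XOR (1 AND NOT 0))) -> 1
  row 24 [11000]: (0 XOR (NOT 1 XOR (0 AND NOT 1))) -> 0
  row 25 [11001]: (0 XOR (NOT 1 XOR (1 AND NOT 1))) -> 0
  row 26 [11010]: (1 XOR (NOT 1 XOR (0 AND NOT 1))) -> 1
  row 27 [11011]: (1 XOR (NOT 1 XOR (1 AND NOT 1))) -> 1
  row 28 [11100]: (0 XOR (NOT 1 XOR (0 AND NOT 1))) -> 0
  row 29 [11101]: (0 XOR (NOT 1 XOR (1 AND NOT 1))) -> 0
  row 30 [11110]: (1 XOR (NOT 1 XOR (0 AND NOT 1))) -> 1
  row 31 [11111]: (1 XOR (NOT 1 XOR (1 AND NOT 1))) -> 1
Full result column, 4 rows per line (a,b,c fixed per line; d,e runs 00..11 left to right):
  rows 0-3 [a,b,c=000]: 1001  = hex 9
  rows 4-7 [a,b,c=001]: 1001  = hex 9
  rows 8-11 [a,b,c=010]: 0011  = hex 3
  rows 12-15 [a,b,c=011]: 0011  = hex 3
  rows 16-19 [a,b,c=100]: 1001  = hex 9
  rows 20-23 [a,b,c=101]: 1001  = hex 9
  rows 24-27 [a,b,c=110]: 0011  = hex 3
  rows 28-31 [a,b,c=111]: 0011  = hex 3
Output column (row 0 .. row 31) = 10011001001100111001100100110011
Output column grouped in 4s = 1001 1001 0011 0011 1001 1001 0011 0011 = 0x99339933
Convert to decimal digit by digit (value = value*16 + digit):
  9 -> 9
  9*16 + 9 = 153
  153*16 + 3 = 2451
  2451*16 + 3 = 39219
  39219*16 + 9 = 627513
  627513*16 + 9 = 10040217
  10040217*16 + 3 = 160643475
  160643475*16 + 3 = 2570295603
Decimal = 2570295603

2570295603


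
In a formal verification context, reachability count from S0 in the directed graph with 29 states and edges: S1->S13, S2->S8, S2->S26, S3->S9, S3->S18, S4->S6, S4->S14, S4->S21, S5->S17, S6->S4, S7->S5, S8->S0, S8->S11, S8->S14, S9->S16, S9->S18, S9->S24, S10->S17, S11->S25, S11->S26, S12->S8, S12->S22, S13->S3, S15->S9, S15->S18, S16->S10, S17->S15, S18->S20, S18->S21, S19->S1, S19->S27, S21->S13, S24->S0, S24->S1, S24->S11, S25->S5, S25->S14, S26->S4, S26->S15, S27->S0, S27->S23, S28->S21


BFS from S0:
  layer 0: {S0}
Reachable set: {S0}
Count = 1

1


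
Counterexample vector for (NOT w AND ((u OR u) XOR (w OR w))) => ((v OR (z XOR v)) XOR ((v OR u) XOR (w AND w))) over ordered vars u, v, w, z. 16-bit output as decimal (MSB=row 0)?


F1 = (NOT w AND ((u OR u) XOR (w OR w)))
F2 = ((v OR (z XOR v)) XOR ((v OR u) XOR (w AND w)))
Counterexample to F1=>F2 is where F1=1 and F2=0.
Evaluate each row (bits = u,v,w,z, MSB first):
  row 0 [0000]: F1=0 F2=0 -> F1&~F2 -> 0
  row 1 [0001]: F1=0 F2=1 -> F1&~F2 -> 0
  row 2 [0010]: F1=0 F2=1 -> F1&~F2 -> 0
  row 3 [0011]: F1=0 F2=0 -> F1&~F2 -> 0
  row 4 [0100]: F1=0 F2=0 -> F1&~F2 -> 0
  row 5 [0101]: F1=0 F2=0 -> F1&~F2 -> 0
  row 6 [0110]: F1=0 F2=1 -> F1&~F2 -> 0
  row 7 [0111]: F1=0 F2=1 -> F1&~F2 -> 0
  row 8 [1000]: F1=1 F2=1 -> F1&~F2 -> 0
  row 9 [1001]: F1=1 F2=0 -> F1&~F2 -> 1
  row 10 [1010]: F1=0 F2=0 -> F1&~F2 -> 0
  row 11 [1011]: F1=0 F2=1 -> F1&~F2 -> 0
  row 12 [1100]: F1=1 F2=0 -> F1&~F2 -> 1
  row 13 [1101]: F1=1 F2=0 -> F1&~F2 -> 1
  row 14 [1110]: F1=0 F2=1 -> F1&~F2 -> 0
  row 15 [1111]: F1=0 F2=1 -> F1&~F2 -> 0
Full result column, 4 rows per line (u,v fixed per line; w,z runs 00..11 left to right):
  rows 0-3 [u,v=00]: 0000  = hex 0
  rows 4-7 [u,v=01]: 0000  = hex 0
  rows 8-11 [u,v=10]: 0100  = hex 4
  rows 12-15 [u,v=11]: 1100  = hex C
Counterexample vector (row 0 .. row 15) = 0000000001001100
Output column grouped in 4s = 0000 0000 0100 1100 = 0x004C
Convert to decimal digit by digit (value = value*16 + digit):
  0 -> 0
  0*16 + 0 = 0
  0*16 + 4 = 4
  4*16 + 12 (C) = 76
Decimal = 76

76


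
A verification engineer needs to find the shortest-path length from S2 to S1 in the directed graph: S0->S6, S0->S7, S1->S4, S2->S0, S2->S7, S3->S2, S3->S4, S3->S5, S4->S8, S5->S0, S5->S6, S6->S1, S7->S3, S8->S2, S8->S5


BFS layer-by-layer from S2:
  dist 0: {S2}
  dist 1: {S0, S7}
  dist 2: {S3, S6}
  dist 3: {S1, S4, S5}
  -> S1 reached at distance 3
Shortest path length = 3

3


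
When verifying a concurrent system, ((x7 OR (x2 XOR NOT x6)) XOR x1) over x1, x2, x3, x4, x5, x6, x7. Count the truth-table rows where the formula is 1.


Formula: ((x7 OR (x2 XOR NOT x6)) XOR x1) over 7 vars (128 rows)
Evaluate each row (x1, x2, x3, x4, x5, x6, x7 as bits, MSB first):
  row 0 [0000000]: ((0 OR (0 XOR NOT 0)) XOR 0) -> 1
  row 1 [0000001]: ((1 OR (0 XOR NOT 0)) XOR 0) -> 1
  row 2 [0000010]: ((0 OR (0 XOR NOT 1)) XOR 0) -> 0
  row 3 [0000011]: ((1 OR (0 XOR NOT 1)) XOR 0) -> 1
  row 4 [0000100]: ((0 OR (0 XOR NOT 0)) XOR 0) -> 1
  (every remaining row is evaluated the same way; all 128 results are listed next)
Full result column, 8 rows per line (x1,x2,x3,x4 fixed per line; x5,x6,x7 runs 000..111 left to right):
  rows 0-7 [x1,x2,x3,x4=0000]: 11011101  (ones: 6)
  rows 8-15 [x1,x2,x3,x4=0001]: 11011101  (ones: 6)
  rows 16-23 [x1,x2,x3,x4=0010]: 11011101  (ones: 6)
  rows 24-31 [x1,x2,x3,x4=0011]: 11011101  (ones: 6)
  rows 32-39 [x1,x2,x3,x4=0100]: 01110111  (ones: 6)
  rows 40-47 [x1,x2,x3,x4=0101]: 01110111  (ones: 6)
  rows 48-55 [x1,x2,x3,x4=0110]: 01110111  (ones: 6)
  rows 56-63 [x1,x2,x3,x4=0111]: 01110111  (ones: 6)
  rows 64-71 [x1,x2,x3,x4=1000]: 00100010  (ones: 2)
  rows 72-79 [x1,x2,x3,x4=1001]: 00100010  (ones: 2)
  rows 80-87 [x1,x2,x3,x4=1010]: 00100010  (ones: 2)
  rows 88-95 [x1,x2,x3,x4=1011]: 00100010  (ones: 2)
  rows 96-103 [x1,x2,x3,x4=1100]: 10001000  (ones: 2)
  rows 104-111 [x1,x2,x3,x4=1101]: 10001000  (ones: 2)
  rows 112-119 [x1,x2,x3,x4=1110]: 10001000  (ones: 2)
  rows 120-127 [x1,x2,x3,x4=1111]: 10001000  (ones: 2)
Count of 1-rows = 6+6+6+6+6+6+6+6+2+2+2+2+2+2+2+2 = 64

64


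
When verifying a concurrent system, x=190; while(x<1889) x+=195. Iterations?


Step 1: x goes from 190 toward 1889 by 195; the body runs while x<1889, so iterations = ceil((bound-start)/step)
Step 2: Distance=1699
Step 3: ceil(1699/195)=9

9


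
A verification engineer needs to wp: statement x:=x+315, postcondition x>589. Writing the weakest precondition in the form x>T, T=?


Formula: wp(x:=E, P) = P[E/x] (substitute E for x in postcondition)
Step 1: Postcondition: x>589
Step 2: Substitute x+315 for x: x+315>589
Step 3: Solve for x: x > 589-315 = 274

274


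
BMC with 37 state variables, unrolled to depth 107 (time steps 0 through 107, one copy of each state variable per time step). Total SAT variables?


BMC unrolls to depth k, creating one copy of each state var for steps 0..k.
Step count = 107 + 1 = 108 (steps 0 through 107)
Vars per step = 37
Total = 37 * 108 = 3996

3996


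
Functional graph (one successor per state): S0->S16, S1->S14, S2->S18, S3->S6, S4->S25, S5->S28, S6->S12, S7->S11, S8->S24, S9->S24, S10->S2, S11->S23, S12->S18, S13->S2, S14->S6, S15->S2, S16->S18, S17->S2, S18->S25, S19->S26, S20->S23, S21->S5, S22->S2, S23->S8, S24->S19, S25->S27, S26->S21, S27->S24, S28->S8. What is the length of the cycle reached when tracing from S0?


Trace from S0 until a state repeats:
  S0 -> S16 -> S18 -> S25 -> S27 -> S24 -> S19 -> S26 -> S21 -> S5 -> S28 -> S8 -> S24
S24 first seen at step 5, revisited at step 12.
Cycle length = 12 - 5 = 7

7


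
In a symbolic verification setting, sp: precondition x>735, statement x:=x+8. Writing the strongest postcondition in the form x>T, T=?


Formula: sp(P, x:=E) = exists old_x. (x = E[old_x/x]) AND P[old_x/x] (old_x is the value of x before the assignment; eliminate old_x by solving x = E[old_x/x] for old_x)
Step 1: Precondition P: x>735, i.e. old_x > 735
Step 2: Assignment gives x = old_x + 8, so old_x = x - 8
Step 3: Substitute into P: x - 8 > 735
Step 4: Simplify: x > 735+8 = 743

743


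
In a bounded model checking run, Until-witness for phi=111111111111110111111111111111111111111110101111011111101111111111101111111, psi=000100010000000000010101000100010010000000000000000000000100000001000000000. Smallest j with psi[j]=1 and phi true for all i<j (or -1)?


(phi U psi) at 0: need smallest j with psi[j]=1 and phi[i]=1 for all i in [0,j).
Scan from step 0:
  step 0: phi=1, psi=0 -> continue
  step 1: phi=1, psi=0 -> continue
  step 2: phi=1, psi=0 -> continue
  step 3: psi=1 and phi held for [0,3) -> witness found
Witness step = 3

3


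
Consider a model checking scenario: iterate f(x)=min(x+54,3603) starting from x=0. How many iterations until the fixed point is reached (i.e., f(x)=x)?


Step 1: x=0, cap=3603, increment=54
Step 2: x grows by 54 each step until capped at 3603; fixed point is x=3603
Step 3: iterations = ceil(3603/54) = 67

67


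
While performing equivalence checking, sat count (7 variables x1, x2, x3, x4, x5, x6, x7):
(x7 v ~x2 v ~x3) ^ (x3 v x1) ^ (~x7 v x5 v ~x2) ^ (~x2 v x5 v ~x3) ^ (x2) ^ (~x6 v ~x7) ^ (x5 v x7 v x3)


CNF with 7 clauses over 7 vars (128 assignments).
An assignment satisfies CNF iff every clause has >=1 true literal.
Check each row (bits = x1,x2,x3,x4,x5,x6,x7; clause T/F shown):
  row 0 [0000000]: clauses=TFTTFTF -> 0
  row 1 [0000001]: clauses=TFTTFTT -> 0
  row 2 [0000010]: clauses=TFTTFTF -> 0
  row 3 [0000011]: clauses=TFTTFFT -> 0
  row 4 [0000100]: clauses=TFTTFTT -> 0
  (every remaining row is evaluated the same way; all 128 results are listed next)
Full result column, 8 rows per line (x1,x2,x3,x4 fixed per line; x5,x6,x7 runs 000..111 left to right):
  rows 0-7 [x1,x2,x3,x4=0000]: 00000000  (ones: 0)
  rows 8-15 [x1,x2,x3,x4=0001]: 00000000  (ones: 0)
  rows 16-23 [x1,x2,x3,x4=0010]: 00000000  (ones: 0)
  rows 24-31 [x1,x2,x3,x4=0011]: 00000000  (ones: 0)
  rows 32-39 [x1,x2,x3,x4=0100]: 00000000  (ones: 0)
  rows 40-47 [x1,x2,x3,x4=0101]: 00000000  (ones: 0)
  rows 48-55 [x1,x2,x3,x4=0110]: 00000100  (ones: 1)
  rows 56-63 [x1,x2,x3,x4=0111]: 00000100  (ones: 1)
  rows 64-71 [x1,x2,x3,x4=1000]: 00000000  (ones: 0)
  rows 72-79 [x1,x2,x3,x4=1001]: 00000000  (ones: 0)
  rows 80-87 [x1,x2,x3,x4=1010]: 00000000  (ones: 0)
  rows 88-95 [x1,x2,x3,x4=1011]: 00000000  (ones: 0)
  rows 96-103 [x1,x2,x3,x4=1100]: 00001110  (ones: 3)
  rows 104-111 [x1,x2,x3,x4=1101]: 00001110  (ones: 3)
  rows 112-119 [x1,x2,x3,x4=1110]: 00000100  (ones: 1)
  rows 120-127 [x1,x2,x3,x4=1111]: 00000100  (ones: 1)
Satisfying assignments = 0+0+0+0+0+0+1+1+0+0+0+0+3+3+1+1 = 10

10


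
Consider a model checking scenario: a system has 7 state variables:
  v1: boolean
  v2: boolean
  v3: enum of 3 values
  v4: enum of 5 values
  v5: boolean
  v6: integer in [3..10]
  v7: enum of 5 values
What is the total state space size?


State space = product of domain sizes of all variables.
Domain sizes:
  v1 (boolean): 2
  v2 (boolean): 2
  v3 (enum of 3 values): 3
  v4 (enum of 5 values): 5
  v5 (boolean): 2
  v6 (integer in [3..10]): 8
  v7 (enum of 5 values): 5
Product = 2 * 2 * 3 * 5 * 2 * 8 * 5 = 4800

4800


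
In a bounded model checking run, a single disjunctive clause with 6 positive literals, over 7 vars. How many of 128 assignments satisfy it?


Step 1: Total=2^7=128
Step 2: Unsat when all 6 false: 2^1=2
Step 3: Sat=128-2=126

126


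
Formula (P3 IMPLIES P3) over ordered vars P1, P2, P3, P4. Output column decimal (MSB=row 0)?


Formula: (P3 IMPLIES P3) over P1, P2, P3, P4 (16 rows)
Evaluate each row (bits = P1,P2,P3,P4, MSB first):
  row 0 [0000]: (0 IMPLIES 0) -> 1
  row 1 [0001]: (0 IMPLIES 0) -> 1
  row 2 [0010]: (1 IMPLIES 1) -> 1
  row 3 [0011]: (1 IMPLIES 1) -> 1
  row 4 [0100]: (0 IMPLIES 0) -> 1
  row 5 [0101]: (0 IMPLIES 0) -> 1
  row 6 [0110]: (1 IMPLIES 1) -> 1
  row 7 [0111]: (1 IMPLIES 1) -> 1
  row 8 [1000]: (0 IMPLIES 0) -> 1
  row 9 [1001]: (0 IMPLIES 0) -> 1
  row 10 [1010]: (1 IMPLIES 1) -> 1
  row 11 [1011]: (1 IMPLIES 1) -> 1
  row 12 [1100]: (0 IMPLIES 0) -> 1
  row 13 [1101]: (0 IMPLIES 0) -> 1
  row 14 [1110]: (1 IMPLIES 1) -> 1
  row 15 [1111]: (1 IMPLIES 1) -> 1
Full result column, 4 rows per line (P1,P2 fixed per line; P3,P4 runs 00..11 left to right):
  rows 0-3 [P1,P2=00]: 1111  = hex F
  rows 4-7 [P1,P2=01]: 1111  = hex F
  rows 8-11 [P1,P2=10]: 1111  = hex F
  rows 12-15 [P1,P2=11]: 1111  = hex F
Output column (row 0 .. row 15) = 1111111111111111
Output column grouped in 4s = 1111 1111 1111 1111 = 0xFFFF
Convert to decimal digit by digit (value = value*16 + digit):
  F -> 15
  15*16 + 15 (F) = 255
  255*16 + 15 (F) = 4095
  4095*16 + 15 (F) = 65535
Decimal = 65535

65535


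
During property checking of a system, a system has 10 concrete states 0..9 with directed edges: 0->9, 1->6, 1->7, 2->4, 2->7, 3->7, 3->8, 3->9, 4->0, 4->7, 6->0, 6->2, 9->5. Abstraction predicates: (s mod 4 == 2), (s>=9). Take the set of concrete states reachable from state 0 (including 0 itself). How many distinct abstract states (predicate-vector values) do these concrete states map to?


BFS from 0:
Concrete reachable: {0, 5, 9}
Abstract via predicates (s mod 4 == 2), (s>=9):
  (0,0) <- {0, 5}
  (0,1) <- {9}
Distinct abstract states = 2

2


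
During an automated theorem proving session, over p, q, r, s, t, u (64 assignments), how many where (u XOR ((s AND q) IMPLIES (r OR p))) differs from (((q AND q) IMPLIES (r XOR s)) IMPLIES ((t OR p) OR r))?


F1 = (u XOR ((s AND q) IMPLIES (r OR p)))
F2 = (((q AND q) IMPLIES (r XOR s)) IMPLIES ((t OR p) OR r))
Evaluate both on each of 64 rows (bits = p,q,r,s,t,u):
  row 0 [000000]: F1=1 F2=0 (differ) -> 1
  row 1 [000001]: F1=0 F2=0 -> 0
  row 2 [000010]: F1=1 F2=1 -> 0
  row 3 [000011]: F1=0 F2=1 (differ) -> 1
  row 4 [000100]: F1=1 F2=0 (differ) -> 1
  (every remaining row is evaluated the same way; all 64 results are listed next)
Full result column, 8 rows per line (p,q,r fixed per line; s,t,u runs 000..111 left to right):
  rows 0-7 [p,q,r=000]: 10011001  (ones: 4)
  rows 8-15 [p,q,r=001]: 01010101  (ones: 4)
  rows 16-23 [p,q,r=010]: 01010110  (ones: 4)
  rows 24-31 [p,q,r=011]: 01010101  (ones: 4)
  rows 32-39 [p,q,r=100]: 01010101  (ones: 4)
  rows 40-47 [p,q,r=101]: 01010101  (ones: 4)
  rows 48-55 [p,q,r=110]: 01010101  (ones: 4)
  rows 56-63 [p,q,r=111]: 01010101  (ones: 4)
Disagreements = 4+4+4+4+4+4+4+4 = 32

32


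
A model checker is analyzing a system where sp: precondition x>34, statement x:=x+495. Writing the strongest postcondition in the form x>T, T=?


Formula: sp(P, x:=E) = exists old_x. (x = E[old_x/x]) AND P[old_x/x] (old_x is the value of x before the assignment; eliminate old_x by solving x = E[old_x/x] for old_x)
Step 1: Precondition P: x>34, i.e. old_x > 34
Step 2: Assignment gives x = old_x + 495, so old_x = x - 495
Step 3: Substitute into P: x - 495 > 34
Step 4: Simplify: x > 34+495 = 529

529


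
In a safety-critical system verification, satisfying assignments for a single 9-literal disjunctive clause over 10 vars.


Step 1: Total=2^10=1024
Step 2: Unsat when all 9 false: 2^1=2
Step 3: Sat=1024-2=1022

1022


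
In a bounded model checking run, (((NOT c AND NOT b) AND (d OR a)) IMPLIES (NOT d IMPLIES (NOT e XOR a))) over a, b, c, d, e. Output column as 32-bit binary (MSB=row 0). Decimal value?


Formula: (((NOT c AND NOT b) AND (d OR a)) IMPLIES (NOT d IMPLIES (NOT e XOR a))) over a, b, c, d, e (32 rows)
Evaluate each row (bits = a,b,c,d,e, MSB first):
  row 0 [00000]: (((NOT 0 AND NOT 0) AND (0 OR 0)) IMPLIES (NOT 0 IMPLIES (NOT 0 XOR 0))) -> 1
  row 1 [00001]: (((NOT 0 AND NOT 0) AND (0 OR 0)) IMPLIES (NOT 0 IMPLIES (NOT 1 XOR 0))) -> 1
  row 2 [00010]: (((NOT 0 AND NOT 0) AND (1 OR 0)) IMPLIES (NOT 1 IMPLIES (NOT 0 XOR 0))) -> 1
  row 3 [00011]: (((NOT 0 AND NOT 0) AND (1 OR 0)) IMPLIES (NOT 1 IMPLIES (NOT 1 XOR 0))) -> 1
  row 4 [00100]: (((NOT 1 AND NOT 0) AND (0 OR 0)) IMPLIES (NOT 0 IMPLIES (NOT 0 XOR 0))) -> 1
  row 5 [00101]: (((NOT 1 AND NOT 0) AND (0 OR 0)) IMPLIES (NOT 0 IMPLIES (NOT 1 XOR 0))) -> 1
  row 6 [00110]: (((NOT 1 AND NOT 0) AND (1 OR 0)) IMPLIES (NOT 1 IMPLIES (NOT 0 XOR 0))) -> 1
  row 7 [00111]: (((NOT 1 AND NOT 0) AND (1 OR 0)) IMPLIES (NOT 1 IMPLIES (NOT 1 XOR 0))) -> 1
  row 8 [01000]: (((NOT 0 AND NOT 1) AND (0 OR 0)) IMPLIES (NOT 0 IMPLIES (NOT 0 XOR 0))) -> 1
  row 9 [01001]: (((NOT 0 AND NOT 1) AND (0 OR 0)) IMPLIES (NOT 0 IMPLIES (NOT 1 XOR 0))) -> 1
  row 10 [01010]: (((NOT 0 AND NOT 1) AND (1 OR 0)) IMPLIES (NOT 1 IMPLIES (NOT 0 XOR 0))) -> 1
  row 11 [01011]: (((NOT 0 AND NOT 1) AND (1 OR 0)) IMPLIES (NOT 1 IMPLIES (NOT 1 XOR 0))) -> 1
  row 12 [01100]: (((NOT 1 AND NOT 1) AND (0 OR 0)) IMPLIES (NOT 0 IMPLIES (NOT 0 XOR 0))) -> 1
  row 13 [01101]: (((NOT 1 AND NOT 1) AND (0 OR 0)) IMPLIES (NOT 0 IMPLIES (NOT 1 XOR 0))) -> 1
  row 14 [01110]: (((NOT 1 AND NOT 1) AND (1 OR 0)) IMPLIES (NOT 1 IMPLIES (NOT 0 XOR 0))) -> 1
  row 15 [01111]: (((NOT 1 AND NOT 1) AND (1 OR 0)) IMPLIES (NOT 1 IMPLIES (NOT 1 XOR 0))) -> 1
  row 16 [10000]: (((NOT 0 AND NOT 0) AND (0 OR 1)) IMPLIES (NOT 0 IMPLIES (NOT 0 XOR 1))) -> 0
  row 17 [10001]: (((NOT 0 AND NOT 0) AND (0 OR 1)) IMPLIES (NOT 0 IMPLIES (NOT 1 XOR 1))) -> 1
  row 18 [10010]: (((NOT 0 AND NOT 0) AND (1 OR 1)) IMPLIES (NOT 1 IMPLIES (NOT 0 XOR 1))) -> 1
  row 19 [10011]: (((NOT 0 AND NOT 0) AND (1 OR 1)) IMPLIES (NOT 1 IMPLIES (NOT 1 XOR 1))) -> 1
  row 20 [10100]: (((NOT 1 AND NOT 0) AND (0 OR 1)) IMPLIES (NOT 0 IMPLIES (NOT 0 XOR 1))) -> 1
  row 21 [10101]: (((NOT 1 AND NOT 0) AND (0 OR 1)) IMPLIES (NOT 0 IMPLIES (NOT 1 XOR 1))) -> 1
  row 22 [10110]: (((NOT 1 AND NOT 0) AND (1 OR 1)) IMPLIES (NOT 1 IMPLIES (NOT 0 XOR 1))) -> 1
  row 23 [10111]: (((NOT 1 AND NOT 0) AND (1 OR 1)) IMPLIES (NOT 1 IMPLIES (NOT 1 XOR 1))) -> 1
  row 24 [11000]: (((NOT 0 AND NOT 1) AND (0 OR 1)) IMPLIES (NOT 0 IMPLIES (NOT 0 XOR 1))) -> 1
  row 25 [11001]: (((NOT 0 AND NOT 1) AND (0 OR 1)) IMPLIES (NOT 0 IMPLIES (NOT 1 XOR 1))) -> 1
  row 26 [11010]: (((NOT 0 AND NOT 1) AND (1 OR 1)) IMPLIES (NOT 1 IMPLIES (NOT 0 XOR 1))) -> 1
  row 27 [11011]: (((NOT 0 AND NOT 1) AND (1 OR 1)) IMPLIES (NOT 1 IMPLIES (NOT 1 XOR 1))) -> 1
  row 28 [11100]: (((NOT 1 AND NOT 1) AND (0 OR 1)) IMPLIES (NOT 0 IMPLIES (NOT 0 XOR 1))) -> 1
  row 29 [11101]: (((NOT 1 AND NOT 1) AND (0 OR 1)) IMPLIES (NOT 0 IMPLIES (NOT 1 XOR 1))) -> 1
  row 30 [11110]: (((NOT 1 AND NOT 1) AND (1 OR 1)) IMPLIES (NOT 1 IMPLIES (NOT 0 XOR 1))) -> 1
  row 31 [11111]: (((NOT 1 AND NOT 1) AND (1 OR 1)) IMPLIES (NOT 1 IMPLIES (NOT 1 XOR 1))) -> 1
Full result column, 4 rows per line (a,b,c fixed per line; d,e runs 00..11 left to right):
  rows 0-3 [a,b,c=000]: 1111  = hex F
  rows 4-7 [a,b,c=001]: 1111  = hex F
  rows 8-11 [a,b,c=010]: 1111  = hex F
  rows 12-15 [a,b,c=011]: 1111  = hex F
  rows 16-19 [a,b,c=100]: 0111  = hex 7
  rows 20-23 [a,b,c=101]: 1111  = hex F
  rows 24-27 [a,b,c=110]: 1111  = hex F
  rows 28-31 [a,b,c=111]: 1111  = hex F
Output column (row 0 .. row 31) = 11111111111111110111111111111111
Output column grouped in 4s = 1111 1111 1111 1111 0111 1111 1111 1111 = 0xFFFF7FFF
Convert to decimal digit by digit (value = value*16 + digit):
  F -> 15
  15*16 + 15 (F) = 255
  255*16 + 15 (F) = 4095
  4095*16 + 15 (F) = 65535
  65535*16 + 7 = 1048567
  1048567*16 + 15 (F) = 16777087
  16777087*16 + 15 (F) = 268433407
  268433407*16 + 15 (F) = 4294934527
Decimal = 4294934527

4294934527


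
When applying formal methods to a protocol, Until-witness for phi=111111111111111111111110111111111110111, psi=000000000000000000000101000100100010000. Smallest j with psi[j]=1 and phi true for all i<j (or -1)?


(phi U psi) at 0: need smallest j with psi[j]=1 and phi[i]=1 for all i in [0,j).
Scan from step 0:
  step 0: phi=1, psi=0 -> continue
  step 1: phi=1, psi=0 -> continue
  step 2: phi=1, psi=0 -> continue
  step 3: phi=1, psi=0 -> continue
  step 21: psi=1 and phi held for [0,21) -> witness found
Witness step = 21

21
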